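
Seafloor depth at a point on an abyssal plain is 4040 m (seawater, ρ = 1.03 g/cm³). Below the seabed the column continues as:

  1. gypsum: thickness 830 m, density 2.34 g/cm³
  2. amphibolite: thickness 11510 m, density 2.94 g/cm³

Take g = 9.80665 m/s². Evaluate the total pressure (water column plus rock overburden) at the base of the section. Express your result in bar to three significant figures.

3920 bar

seawater: 1030 kg/m³ × 9.80665 m/s² × 4040 m = 4.081×10^7 Pa = 408.1 bar
gypsum: 2340 kg/m³ × 9.80665 m/s² × 830 m = 1.905×10^7 Pa = 190.5 bar
amphibolite: 2940 kg/m³ × 9.80665 m/s² × 11510 m = 3.319×10^8 Pa = 3319 bar
Total = 408.1 + 190.5 + 3319 = 3917.1 bar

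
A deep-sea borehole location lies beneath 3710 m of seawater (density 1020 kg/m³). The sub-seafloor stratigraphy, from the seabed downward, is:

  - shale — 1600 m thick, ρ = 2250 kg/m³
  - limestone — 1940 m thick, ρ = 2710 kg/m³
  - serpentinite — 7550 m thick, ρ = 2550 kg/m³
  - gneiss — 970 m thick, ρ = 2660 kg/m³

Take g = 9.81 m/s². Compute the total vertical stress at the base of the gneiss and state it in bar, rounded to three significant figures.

seawater: 1020 kg/m³ × 9.81 m/s² × 3710 m = 3.712×10^7 Pa = 371.2 bar
shale: 2250 kg/m³ × 9.81 m/s² × 1600 m = 3.532×10^7 Pa = 353.2 bar
limestone: 2710 kg/m³ × 9.81 m/s² × 1940 m = 5.158×10^7 Pa = 515.8 bar
serpentinite: 2550 kg/m³ × 9.81 m/s² × 7550 m = 1.889×10^8 Pa = 1889 bar
gneiss: 2660 kg/m³ × 9.81 m/s² × 970 m = 2.531×10^7 Pa = 253.1 bar
Total = 371.2 + 353.2 + 515.8 + 1889 + 253.1 = 3381.9 bar

3380 bar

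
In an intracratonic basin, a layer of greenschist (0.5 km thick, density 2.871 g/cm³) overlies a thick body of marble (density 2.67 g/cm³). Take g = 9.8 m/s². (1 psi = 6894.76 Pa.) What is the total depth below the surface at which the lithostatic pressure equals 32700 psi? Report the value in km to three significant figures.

8.58 km

Pressure at base of upper layers: 2871×9.8×500 = 1.407×10^7 Pa = 2040 psi
Remaining pressure to be supplied by marble: 2.255×10^8 − 1.407×10^7 = 2.114×10^8 Pa
Additional depth in marble = 2.114×10^8 Pa / (2670 kg/m³ × 9.8 m/s²) = 8078.8 m
Total depth = 500 m + 8078.8 m = 8578.8 m
= 8.5788 km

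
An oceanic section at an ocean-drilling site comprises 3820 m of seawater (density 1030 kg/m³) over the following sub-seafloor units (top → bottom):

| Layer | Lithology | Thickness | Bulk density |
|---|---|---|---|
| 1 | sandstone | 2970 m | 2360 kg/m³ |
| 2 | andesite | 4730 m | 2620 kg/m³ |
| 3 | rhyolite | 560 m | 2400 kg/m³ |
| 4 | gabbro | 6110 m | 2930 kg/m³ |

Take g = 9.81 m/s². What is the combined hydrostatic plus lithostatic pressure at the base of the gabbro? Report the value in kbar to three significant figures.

seawater: 1030 kg/m³ × 9.81 m/s² × 3820 m = 3.860×10^7 Pa = 0.3860 kbar
sandstone: 2360 kg/m³ × 9.81 m/s² × 2970 m = 6.876×10^7 Pa = 0.6876 kbar
andesite: 2620 kg/m³ × 9.81 m/s² × 4730 m = 1.216×10^8 Pa = 1.216 kbar
rhyolite: 2400 kg/m³ × 9.81 m/s² × 560 m = 1.318×10^7 Pa = 0.1318 kbar
gabbro: 2930 kg/m³ × 9.81 m/s² × 6110 m = 1.756×10^8 Pa = 1.756 kbar
Total = 0.3860 + 0.6876 + 1.216 + 0.1318 + 1.756 = 4.1774 kbar

4.18 kbar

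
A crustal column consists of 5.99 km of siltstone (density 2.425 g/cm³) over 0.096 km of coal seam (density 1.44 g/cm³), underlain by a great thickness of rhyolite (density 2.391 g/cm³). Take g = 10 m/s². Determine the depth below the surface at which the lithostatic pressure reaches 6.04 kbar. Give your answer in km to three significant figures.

Pressure at base of upper layers: 2425×10×5990 + 1440×10×96 = 1.466×10^8 Pa = 1.466 kbar
Remaining pressure to be supplied by rhyolite: 6.040×10^8 − 1.466×10^8 = 4.574×10^8 Pa
Additional depth in rhyolite = 4.574×10^8 Pa / (2391 kg/m³ × 10 m/s²) = 19128 m
Total depth = 6086 m + 19128 m = 25214 m
= 25.214 km

25.2 km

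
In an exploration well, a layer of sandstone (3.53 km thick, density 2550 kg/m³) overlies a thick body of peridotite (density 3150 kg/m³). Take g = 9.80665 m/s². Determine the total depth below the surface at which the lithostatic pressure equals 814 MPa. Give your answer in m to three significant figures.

Pressure at base of upper layers: 2550×9.80665×3530 = 8.827×10^7 Pa = 88.27 MPa
Remaining pressure to be supplied by peridotite: 8.140×10^8 − 8.827×10^7 = 7.257×10^8 Pa
Additional depth in peridotite = 7.257×10^8 Pa / (3150 kg/m³ × 9.80665 m/s²) = 23493 m
Total depth = 3530 m + 23493 m = 27023 m

27000 m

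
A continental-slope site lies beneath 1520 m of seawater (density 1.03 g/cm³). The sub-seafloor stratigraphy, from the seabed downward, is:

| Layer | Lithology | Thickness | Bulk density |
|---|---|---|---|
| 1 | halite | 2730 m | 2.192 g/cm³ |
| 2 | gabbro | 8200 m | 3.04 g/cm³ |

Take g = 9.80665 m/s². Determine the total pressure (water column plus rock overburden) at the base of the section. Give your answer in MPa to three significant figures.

seawater: 1030 kg/m³ × 9.80665 m/s² × 1520 m = 1.535×10^7 Pa = 15.35 MPa
halite: 2192 kg/m³ × 9.80665 m/s² × 2730 m = 5.868×10^7 Pa = 58.68 MPa
gabbro: 3040 kg/m³ × 9.80665 m/s² × 8200 m = 2.445×10^8 Pa = 244.5 MPa
Total = 15.35 + 58.68 + 244.5 = 318.50 MPa

318 MPa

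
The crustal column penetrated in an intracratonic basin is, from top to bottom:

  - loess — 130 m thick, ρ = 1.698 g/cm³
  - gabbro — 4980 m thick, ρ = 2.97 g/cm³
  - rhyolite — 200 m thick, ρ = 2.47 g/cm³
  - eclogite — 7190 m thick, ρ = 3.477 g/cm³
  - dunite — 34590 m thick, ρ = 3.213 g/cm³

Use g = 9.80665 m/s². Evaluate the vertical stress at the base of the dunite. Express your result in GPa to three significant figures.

loess: 1698 kg/m³ × 9.80665 m/s² × 130 m = 2.165×10^6 Pa = 2.165×10^-3 GPa
gabbro: 2970 kg/m³ × 9.80665 m/s² × 4980 m = 1.450×10^8 Pa = 0.1450 GPa
rhyolite: 2470 kg/m³ × 9.80665 m/s² × 200 m = 4.844×10^6 Pa = 4.844×10^-3 GPa
eclogite: 3477 kg/m³ × 9.80665 m/s² × 7190 m = 2.452×10^8 Pa = 0.2452 GPa
dunite: 3213 kg/m³ × 9.80665 m/s² × 34590 m = 1.090×10^9 Pa = 1.090 GPa
Total = 2.165×10^-3 + 0.1450 + 4.844×10^-3 + 0.2452 + 1.090 = 1.4871 GPa

1.49 GPa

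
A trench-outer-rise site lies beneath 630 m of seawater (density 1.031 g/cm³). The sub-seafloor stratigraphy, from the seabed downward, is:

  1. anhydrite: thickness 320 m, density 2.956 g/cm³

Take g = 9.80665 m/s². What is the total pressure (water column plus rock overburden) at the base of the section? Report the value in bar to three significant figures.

seawater: 1031 kg/m³ × 9.80665 m/s² × 630 m = 6.370×10^6 Pa = 63.70 bar
anhydrite: 2956 kg/m³ × 9.80665 m/s² × 320 m = 9.276×10^6 Pa = 92.76 bar
Total = 63.70 + 92.76 = 156.46 bar

156 bar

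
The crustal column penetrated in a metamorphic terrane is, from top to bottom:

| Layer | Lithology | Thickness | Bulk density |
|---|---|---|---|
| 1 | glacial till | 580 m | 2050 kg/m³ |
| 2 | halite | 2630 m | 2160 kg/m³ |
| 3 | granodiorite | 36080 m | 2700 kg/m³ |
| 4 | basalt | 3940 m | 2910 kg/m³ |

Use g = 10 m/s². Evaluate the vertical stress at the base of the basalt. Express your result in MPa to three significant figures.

1160 MPa

glacial till: 2050 kg/m³ × 10 m/s² × 580 m = 1.189×10^7 Pa = 11.89 MPa
halite: 2160 kg/m³ × 10 m/s² × 2630 m = 5.681×10^7 Pa = 56.81 MPa
granodiorite: 2700 kg/m³ × 10 m/s² × 36080 m = 9.742×10^8 Pa = 974.2 MPa
basalt: 2910 kg/m³ × 10 m/s² × 3940 m = 1.147×10^8 Pa = 114.7 MPa
Total = 11.89 + 56.81 + 974.2 + 114.7 = 1157.5 MPa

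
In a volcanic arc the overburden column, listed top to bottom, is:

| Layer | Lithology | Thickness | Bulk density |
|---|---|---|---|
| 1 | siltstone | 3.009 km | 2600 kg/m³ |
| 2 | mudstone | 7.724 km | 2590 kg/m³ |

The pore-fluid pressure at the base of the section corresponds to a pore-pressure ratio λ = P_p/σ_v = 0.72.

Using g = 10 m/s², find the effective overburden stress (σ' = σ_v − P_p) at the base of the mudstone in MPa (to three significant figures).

Overburden (lithostatic) stress σ_v:
siltstone: 2600 kg/m³ × 10 m/s² × 3009 m = 7.823×10^7 Pa = 78.23 MPa
mudstone: 2590 kg/m³ × 10 m/s² × 7724 m = 2.001×10^8 Pa = 200.1 MPa
Total = 78.23 + 200.1 = 278.29 MPa
Pore pressure P_p = λ·σ_v = 0.72 × 278.3 MPa = 200.4 MPa
Effective stress σ' = σ_v − P_p = 278.3 − 200.4 = 77.920 MPa

77.9 MPa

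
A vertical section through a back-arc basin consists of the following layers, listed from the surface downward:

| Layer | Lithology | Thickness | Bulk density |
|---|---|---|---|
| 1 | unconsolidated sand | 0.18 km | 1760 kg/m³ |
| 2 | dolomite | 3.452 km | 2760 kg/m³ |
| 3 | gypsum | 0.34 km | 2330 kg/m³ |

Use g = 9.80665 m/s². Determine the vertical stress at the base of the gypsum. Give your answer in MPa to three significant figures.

104 MPa

unconsolidated sand: 1760 kg/m³ × 9.80665 m/s² × 180 m = 3.107×10^6 Pa = 3.107 MPa
dolomite: 2760 kg/m³ × 9.80665 m/s² × 3452 m = 9.343×10^7 Pa = 93.43 MPa
gypsum: 2330 kg/m³ × 9.80665 m/s² × 340 m = 7.769×10^6 Pa = 7.769 MPa
Total = 3.107 + 93.43 + 7.769 = 104.31 MPa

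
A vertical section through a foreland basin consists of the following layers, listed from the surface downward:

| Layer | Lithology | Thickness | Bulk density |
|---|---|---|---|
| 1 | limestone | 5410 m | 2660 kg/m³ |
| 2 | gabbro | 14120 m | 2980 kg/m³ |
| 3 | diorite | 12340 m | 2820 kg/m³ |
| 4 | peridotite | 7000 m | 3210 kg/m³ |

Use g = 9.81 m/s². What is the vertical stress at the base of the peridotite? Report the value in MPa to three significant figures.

1120 MPa

limestone: 2660 kg/m³ × 9.81 m/s² × 5410 m = 1.412×10^8 Pa = 141.2 MPa
gabbro: 2980 kg/m³ × 9.81 m/s² × 14120 m = 4.128×10^8 Pa = 412.8 MPa
diorite: 2820 kg/m³ × 9.81 m/s² × 12340 m = 3.414×10^8 Pa = 341.4 MPa
peridotite: 3210 kg/m³ × 9.81 m/s² × 7000 m = 2.204×10^8 Pa = 220.4 MPa
Total = 141.2 + 412.8 + 341.4 + 220.4 = 1115.8 MPa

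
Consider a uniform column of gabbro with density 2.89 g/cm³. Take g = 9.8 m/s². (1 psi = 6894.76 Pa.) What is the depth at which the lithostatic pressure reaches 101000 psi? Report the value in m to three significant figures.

h = P/(ρg) = 101000 psi / (2890 kg/m³ × 9.8 m/s²) = 6.964×10^8 Pa / 28322 Pa/m = 24588 m

24600 m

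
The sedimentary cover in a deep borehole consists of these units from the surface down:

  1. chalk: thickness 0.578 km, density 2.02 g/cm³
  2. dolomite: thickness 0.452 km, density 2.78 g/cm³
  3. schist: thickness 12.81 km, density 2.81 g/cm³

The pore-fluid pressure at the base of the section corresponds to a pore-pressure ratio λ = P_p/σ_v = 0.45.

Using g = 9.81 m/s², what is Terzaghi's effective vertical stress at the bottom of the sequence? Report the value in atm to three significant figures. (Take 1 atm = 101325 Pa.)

Overburden (lithostatic) stress σ_v:
chalk: 2020 kg/m³ × 9.81 m/s² × 578 m = 1.145×10^7 Pa = 11.45 MPa
dolomite: 2780 kg/m³ × 9.81 m/s² × 452 m = 1.233×10^7 Pa = 12.33 MPa
schist: 2810 kg/m³ × 9.81 m/s² × 12810 m = 3.531×10^8 Pa = 353.1 MPa
Total = 11.45 + 12.33 + 353.1 = 376.90 MPa
Pore pressure P_p = λ·σ_v = 0.45 × 376.9 MPa = 169.6 MPa
Effective stress σ' = σ_v − P_p = 376.9 − 169.6 = 207.30 MPa = 2045.9 atm

2050 atm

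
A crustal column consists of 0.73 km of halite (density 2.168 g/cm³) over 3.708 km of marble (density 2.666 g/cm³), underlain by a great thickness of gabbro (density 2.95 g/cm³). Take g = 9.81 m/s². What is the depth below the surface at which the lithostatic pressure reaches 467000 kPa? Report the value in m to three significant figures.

Pressure at base of upper layers: 2168×9.81×730 + 2666×9.81×3708 = 1.125×10^8 Pa = 1.125×10^5 kPa
Remaining pressure to be supplied by gabbro: 4.670×10^8 − 1.125×10^8 = 3.545×10^8 Pa
Additional depth in gabbro = 3.545×10^8 Pa / (2950 kg/m³ × 9.81 m/s²) = 12250 m
Total depth = 4438 m + 12250 m = 16688 m

16700 m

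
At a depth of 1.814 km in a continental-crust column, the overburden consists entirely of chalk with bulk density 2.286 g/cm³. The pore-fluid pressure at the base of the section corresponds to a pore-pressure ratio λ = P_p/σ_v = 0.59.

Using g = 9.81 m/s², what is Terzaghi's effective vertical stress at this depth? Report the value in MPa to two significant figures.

17 MPa

Overburden (lithostatic) stress σ_v:
chalk: 2286 kg/m³ × 9.81 m/s² × 1814 m = 4.068×10^7 Pa = 40.68 MPa
Pore pressure P_p = λ·σ_v = 0.59 × 40.68 MPa = 24.00 MPa
Effective stress σ' = σ_v − P_p = 40.68 − 24.00 = 16.679 MPa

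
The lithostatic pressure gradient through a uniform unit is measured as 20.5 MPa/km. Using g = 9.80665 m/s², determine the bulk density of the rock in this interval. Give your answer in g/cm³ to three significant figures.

ρ = (dP/dz)/g = 20.5 MPa/km / 9.80665 m/s² = 20500 Pa/m / 9.80665 m/s² = 2090.4 kg/m³
= 2.090 g/cm³

2.09 g/cm³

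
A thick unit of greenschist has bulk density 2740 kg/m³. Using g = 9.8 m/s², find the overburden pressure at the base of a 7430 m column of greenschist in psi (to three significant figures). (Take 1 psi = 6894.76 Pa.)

greenschist: 2740 kg/m³ × 9.8 m/s² × 7430 m = 1.995×10^8 Pa = 28937 psi

28900 psi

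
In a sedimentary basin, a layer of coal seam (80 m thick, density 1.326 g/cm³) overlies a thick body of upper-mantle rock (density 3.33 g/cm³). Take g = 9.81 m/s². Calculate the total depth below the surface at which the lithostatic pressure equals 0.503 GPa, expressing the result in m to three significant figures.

15400 m

Pressure at base of upper layers: 1326×9.81×80 = 1.041×10^6 Pa = 1.041×10^-3 GPa
Remaining pressure to be supplied by upper-mantle rock: 5.030×10^8 − 1.041×10^6 = 5.020×10^8 Pa
Additional depth in upper-mantle rock = 5.020×10^8 Pa / (3330 kg/m³ × 9.81 m/s²) = 15366 m
Total depth = 80 m + 15366 m = 15446 m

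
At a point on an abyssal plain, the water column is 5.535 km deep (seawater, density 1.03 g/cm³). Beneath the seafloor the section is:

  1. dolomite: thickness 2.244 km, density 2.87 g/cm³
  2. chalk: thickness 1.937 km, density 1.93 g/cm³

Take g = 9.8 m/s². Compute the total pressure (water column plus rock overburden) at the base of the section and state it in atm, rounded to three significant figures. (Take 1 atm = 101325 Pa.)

seawater: 1030 kg/m³ × 9.8 m/s² × 5535 m = 5.587×10^7 Pa = 551.4 atm
dolomite: 2870 kg/m³ × 9.8 m/s² × 2244 m = 6.311×10^7 Pa = 622.9 atm
chalk: 1930 kg/m³ × 9.8 m/s² × 1937 m = 3.664×10^7 Pa = 361.6 atm
Total = 551.4 + 622.9 + 361.6 = 1535.9 atm

1540 atm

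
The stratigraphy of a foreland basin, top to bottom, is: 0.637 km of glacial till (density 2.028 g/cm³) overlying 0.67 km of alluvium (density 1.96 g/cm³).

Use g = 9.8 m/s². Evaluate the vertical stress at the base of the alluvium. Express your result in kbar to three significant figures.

glacial till: 2028 kg/m³ × 9.8 m/s² × 637 m = 1.266×10^7 Pa = 0.1266 kbar
alluvium: 1960 kg/m³ × 9.8 m/s² × 670 m = 1.287×10^7 Pa = 0.1287 kbar
Total = 0.1266 + 0.1287 = 0.25529 kbar

0.255 kbar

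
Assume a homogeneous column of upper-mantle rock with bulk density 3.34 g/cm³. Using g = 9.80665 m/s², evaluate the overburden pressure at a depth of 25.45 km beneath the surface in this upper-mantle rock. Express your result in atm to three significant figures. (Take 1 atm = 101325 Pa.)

upper-mantle rock: 3340 kg/m³ × 9.80665 m/s² × 25450 m = 8.336×10^8 Pa = 8227 atm

8230 atm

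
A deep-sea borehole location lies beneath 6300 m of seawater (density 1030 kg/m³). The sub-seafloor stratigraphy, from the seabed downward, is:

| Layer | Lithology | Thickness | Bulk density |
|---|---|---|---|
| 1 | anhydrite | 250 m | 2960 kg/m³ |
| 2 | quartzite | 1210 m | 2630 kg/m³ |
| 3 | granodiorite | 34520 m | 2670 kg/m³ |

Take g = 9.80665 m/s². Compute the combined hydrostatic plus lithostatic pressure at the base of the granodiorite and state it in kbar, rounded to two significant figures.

seawater: 1030 kg/m³ × 9.80665 m/s² × 6300 m = 6.364×10^7 Pa = 0.6364 kbar
anhydrite: 2960 kg/m³ × 9.80665 m/s² × 250 m = 7.257×10^6 Pa = 0.07257 kbar
quartzite: 2630 kg/m³ × 9.80665 m/s² × 1210 m = 3.121×10^7 Pa = 0.3121 kbar
granodiorite: 2670 kg/m³ × 9.80665 m/s² × 34520 m = 9.039×10^8 Pa = 9.039 kbar
Total = 0.6364 + 0.07257 + 0.3121 + 9.039 = 10.060 kbar

10 kbar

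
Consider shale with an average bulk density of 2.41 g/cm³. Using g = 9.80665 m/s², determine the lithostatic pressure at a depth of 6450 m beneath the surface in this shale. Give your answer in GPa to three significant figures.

shale: 2410 kg/m³ × 9.80665 m/s² × 6450 m = 1.524×10^8 Pa = 0.1524 GPa

0.152 GPa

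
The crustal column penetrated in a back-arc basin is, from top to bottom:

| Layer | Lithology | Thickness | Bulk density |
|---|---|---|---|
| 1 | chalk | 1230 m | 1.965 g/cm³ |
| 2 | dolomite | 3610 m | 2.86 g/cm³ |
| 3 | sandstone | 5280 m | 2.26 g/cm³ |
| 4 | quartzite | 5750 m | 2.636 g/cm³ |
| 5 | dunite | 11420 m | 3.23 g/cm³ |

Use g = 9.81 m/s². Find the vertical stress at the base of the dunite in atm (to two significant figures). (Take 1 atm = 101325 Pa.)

7400 atm

chalk: 1965 kg/m³ × 9.81 m/s² × 1230 m = 2.371×10^7 Pa = 234.0 atm
dolomite: 2860 kg/m³ × 9.81 m/s² × 3610 m = 1.013×10^8 Pa = 999.6 atm
sandstone: 2260 kg/m³ × 9.81 m/s² × 5280 m = 1.171×10^8 Pa = 1155 atm
quartzite: 2636 kg/m³ × 9.81 m/s² × 5750 m = 1.487×10^8 Pa = 1467 atm
dunite: 3230 kg/m³ × 9.81 m/s² × 11420 m = 3.619×10^8 Pa = 3571 atm
Total = 234.0 + 999.6 + 1155 + 1467 + 3571 = 7427.6 atm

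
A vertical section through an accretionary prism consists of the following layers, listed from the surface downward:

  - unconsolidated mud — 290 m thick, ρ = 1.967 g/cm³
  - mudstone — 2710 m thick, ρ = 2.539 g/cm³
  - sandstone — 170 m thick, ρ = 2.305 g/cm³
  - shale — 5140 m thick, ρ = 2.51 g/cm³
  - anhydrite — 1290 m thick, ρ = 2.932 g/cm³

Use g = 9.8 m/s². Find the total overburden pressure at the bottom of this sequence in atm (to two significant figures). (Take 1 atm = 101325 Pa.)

unconsolidated mud: 1967 kg/m³ × 9.8 m/s² × 290 m = 5.590×10^6 Pa = 55.17 atm
mudstone: 2539 kg/m³ × 9.8 m/s² × 2710 m = 6.743×10^7 Pa = 665.5 atm
sandstone: 2305 kg/m³ × 9.8 m/s² × 170 m = 3.840×10^6 Pa = 37.90 atm
shale: 2510 kg/m³ × 9.8 m/s² × 5140 m = 1.264×10^8 Pa = 1248 atm
anhydrite: 2932 kg/m³ × 9.8 m/s² × 1290 m = 3.707×10^7 Pa = 365.8 atm
Total = 55.17 + 665.5 + 37.90 + 1248 + 365.8 = 2372.2 atm

2400 atm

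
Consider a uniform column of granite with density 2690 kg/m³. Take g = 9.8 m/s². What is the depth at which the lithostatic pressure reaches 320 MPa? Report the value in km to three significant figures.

12.1 km

h = P/(ρg) = 320 MPa / (2690 kg/m³ × 9.8 m/s²) = 3.200×10^8 Pa / 26362 Pa/m = 12139 m
= 12.139 km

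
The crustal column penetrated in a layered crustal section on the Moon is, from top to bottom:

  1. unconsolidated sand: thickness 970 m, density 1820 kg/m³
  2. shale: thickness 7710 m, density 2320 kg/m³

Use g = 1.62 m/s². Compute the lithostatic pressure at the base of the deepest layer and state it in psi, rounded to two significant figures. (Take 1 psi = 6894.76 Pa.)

unconsolidated sand: 1820 kg/m³ × 1.62 m/s² × 970 m = 2.860×10^6 Pa = 414.8 psi
shale: 2320 kg/m³ × 1.62 m/s² × 7710 m = 2.898×10^7 Pa = 4203 psi
Total = 414.8 + 4203 = 4617.6 psi

4600 psi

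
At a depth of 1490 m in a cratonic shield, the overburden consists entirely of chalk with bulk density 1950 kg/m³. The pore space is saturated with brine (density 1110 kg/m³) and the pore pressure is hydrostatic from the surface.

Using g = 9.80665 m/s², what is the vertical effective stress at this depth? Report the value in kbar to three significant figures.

0.123 kbar

Overburden (lithostatic) stress σ_v:
chalk: 1950 kg/m³ × 9.80665 m/s² × 1490 m = 2.849×10^7 Pa = 28.49 MPa
Pore pressure P_p = 1110 kg/m³ × 9.80665 m/s² × 1490 m = 1.622×10^7 Pa = 16.22 MPa
Effective stress σ' = σ_v − P_p = 28.49 − 16.22 = 12.274 MPa = 0.12274 kbar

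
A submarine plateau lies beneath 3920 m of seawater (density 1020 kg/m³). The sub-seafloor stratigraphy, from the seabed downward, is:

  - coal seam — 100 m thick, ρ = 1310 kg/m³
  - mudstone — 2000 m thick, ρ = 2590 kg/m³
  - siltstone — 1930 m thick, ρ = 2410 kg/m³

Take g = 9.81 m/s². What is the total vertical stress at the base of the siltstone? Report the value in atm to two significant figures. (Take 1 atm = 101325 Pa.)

1400 atm

seawater: 1020 kg/m³ × 9.81 m/s² × 3920 m = 3.922×10^7 Pa = 387.1 atm
coal seam: 1310 kg/m³ × 9.81 m/s² × 100 m = 1.285×10^6 Pa = 12.68 atm
mudstone: 2590 kg/m³ × 9.81 m/s² × 2000 m = 5.082×10^7 Pa = 501.5 atm
siltstone: 2410 kg/m³ × 9.81 m/s² × 1930 m = 4.563×10^7 Pa = 450.3 atm
Total = 387.1 + 12.68 + 501.5 + 450.3 = 1351.6 atm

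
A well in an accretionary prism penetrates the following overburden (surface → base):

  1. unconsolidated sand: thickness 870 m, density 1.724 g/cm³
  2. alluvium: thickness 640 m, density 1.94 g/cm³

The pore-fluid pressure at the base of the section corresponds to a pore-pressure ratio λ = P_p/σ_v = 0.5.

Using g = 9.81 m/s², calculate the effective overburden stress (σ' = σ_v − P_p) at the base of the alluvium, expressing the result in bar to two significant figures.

Overburden (lithostatic) stress σ_v:
unconsolidated sand: 1724 kg/m³ × 9.81 m/s² × 870 m = 1.471×10^7 Pa = 14.71 MPa
alluvium: 1940 kg/m³ × 9.81 m/s² × 640 m = 1.218×10^7 Pa = 12.18 MPa
Total = 14.71 + 12.18 = 26.894 MPa
Pore pressure P_p = λ·σ_v = 0.5 × 26.89 MPa = 13.45 MPa
Effective stress σ' = σ_v − P_p = 26.89 − 13.45 = 13.447 MPa = 134.47 bar

130 bar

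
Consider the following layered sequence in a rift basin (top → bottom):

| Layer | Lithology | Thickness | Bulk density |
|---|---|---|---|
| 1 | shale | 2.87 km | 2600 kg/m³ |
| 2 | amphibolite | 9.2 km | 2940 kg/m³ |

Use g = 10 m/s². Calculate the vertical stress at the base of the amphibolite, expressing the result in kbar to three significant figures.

shale: 2600 kg/m³ × 10 m/s² × 2870 m = 7.462×10^7 Pa = 0.7462 kbar
amphibolite: 2940 kg/m³ × 10 m/s² × 9200 m = 2.705×10^8 Pa = 2.705 kbar
Total = 0.7462 + 2.705 = 3.4510 kbar

3.45 kbar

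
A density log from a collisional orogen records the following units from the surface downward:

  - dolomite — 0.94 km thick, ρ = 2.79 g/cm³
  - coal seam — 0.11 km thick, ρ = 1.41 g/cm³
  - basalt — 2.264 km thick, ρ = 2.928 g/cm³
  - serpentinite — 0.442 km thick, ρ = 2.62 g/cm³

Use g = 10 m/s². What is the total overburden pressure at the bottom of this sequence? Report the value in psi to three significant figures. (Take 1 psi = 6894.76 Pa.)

15300 psi

dolomite: 2790 kg/m³ × 10 m/s² × 940 m = 2.623×10^7 Pa = 3804 psi
coal seam: 1410 kg/m³ × 10 m/s² × 110 m = 1.551×10^6 Pa = 225.0 psi
basalt: 2928 kg/m³ × 10 m/s² × 2264 m = 6.629×10^7 Pa = 9615 psi
serpentinite: 2620 kg/m³ × 10 m/s² × 442 m = 1.158×10^7 Pa = 1680 psi
Total = 3804 + 225.0 + 9615 + 1680 = 15323 psi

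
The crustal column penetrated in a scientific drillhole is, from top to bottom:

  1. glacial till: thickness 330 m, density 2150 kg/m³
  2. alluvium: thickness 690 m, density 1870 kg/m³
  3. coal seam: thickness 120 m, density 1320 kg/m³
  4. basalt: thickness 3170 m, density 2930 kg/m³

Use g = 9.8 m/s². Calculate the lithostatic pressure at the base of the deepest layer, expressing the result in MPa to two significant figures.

glacial till: 2150 kg/m³ × 9.8 m/s² × 330 m = 6.953×10^6 Pa = 6.953 MPa
alluvium: 1870 kg/m³ × 9.8 m/s² × 690 m = 1.264×10^7 Pa = 12.64 MPa
coal seam: 1320 kg/m³ × 9.8 m/s² × 120 m = 1.552×10^6 Pa = 1.552 MPa
basalt: 2930 kg/m³ × 9.8 m/s² × 3170 m = 9.102×10^7 Pa = 91.02 MPa
Total = 6.953 + 12.64 + 1.552 + 91.02 = 112.17 MPa

110 MPa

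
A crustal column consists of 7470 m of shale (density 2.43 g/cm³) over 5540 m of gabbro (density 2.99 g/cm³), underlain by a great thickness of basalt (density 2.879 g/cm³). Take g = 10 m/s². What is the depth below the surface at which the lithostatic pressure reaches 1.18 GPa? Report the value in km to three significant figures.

41.9 km

Pressure at base of upper layers: 2430×10×7470 + 2990×10×5540 = 3.472×10^8 Pa = 0.3472 GPa
Remaining pressure to be supplied by basalt: 1.180×10^9 − 3.472×10^8 = 8.328×10^8 Pa
Additional depth in basalt = 8.328×10^8 Pa / (2879 kg/m³ × 10 m/s²) = 28928 m
Total depth = 13010 m + 28928 m = 41938 m
= 41.938 km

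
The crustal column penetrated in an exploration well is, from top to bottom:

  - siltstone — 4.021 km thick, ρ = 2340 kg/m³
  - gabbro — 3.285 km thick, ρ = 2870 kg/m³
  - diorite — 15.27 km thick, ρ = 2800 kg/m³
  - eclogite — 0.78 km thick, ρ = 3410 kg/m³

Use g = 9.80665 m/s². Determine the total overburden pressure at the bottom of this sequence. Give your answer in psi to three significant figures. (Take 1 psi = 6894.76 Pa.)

siltstone: 2340 kg/m³ × 9.80665 m/s² × 4021 m = 9.227×10^7 Pa = 13383 psi
gabbro: 2870 kg/m³ × 9.80665 m/s² × 3285 m = 9.246×10^7 Pa = 13410 psi
diorite: 2800 kg/m³ × 9.80665 m/s² × 15270 m = 4.193×10^8 Pa = 60813 psi
eclogite: 3410 kg/m³ × 9.80665 m/s² × 780 m = 2.608×10^7 Pa = 3783 psi
Total = 13383 + 13410 + 60813 + 3783 = 91389 psi

91400 psi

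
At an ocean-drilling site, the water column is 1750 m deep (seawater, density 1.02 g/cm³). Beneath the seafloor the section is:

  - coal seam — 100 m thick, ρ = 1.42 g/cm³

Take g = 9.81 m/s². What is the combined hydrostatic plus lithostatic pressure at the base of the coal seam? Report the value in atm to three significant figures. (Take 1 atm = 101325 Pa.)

seawater: 1020 kg/m³ × 9.81 m/s² × 1750 m = 1.751×10^7 Pa = 172.8 atm
coal seam: 1420 kg/m³ × 9.81 m/s² × 100 m = 1.393×10^6 Pa = 13.75 atm
Total = 172.8 + 13.75 = 186.57 atm

187 atm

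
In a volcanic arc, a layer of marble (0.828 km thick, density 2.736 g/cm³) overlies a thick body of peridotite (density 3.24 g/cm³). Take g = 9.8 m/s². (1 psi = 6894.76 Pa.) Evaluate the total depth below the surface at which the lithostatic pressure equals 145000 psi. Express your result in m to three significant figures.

Pressure at base of upper layers: 2736×9.8×828 = 2.220×10^7 Pa = 3220 psi
Remaining pressure to be supplied by peridotite: 9.997×10^8 − 2.220×10^7 = 9.775×10^8 Pa
Additional depth in peridotite = 9.775×10^8 Pa / (3240 kg/m³ × 9.8 m/s²) = 30787 m
Total depth = 828 m + 30787 m = 31615 m

31600 m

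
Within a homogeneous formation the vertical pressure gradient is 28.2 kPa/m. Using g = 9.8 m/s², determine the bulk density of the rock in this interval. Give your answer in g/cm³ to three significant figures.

ρ = (dP/dz)/g = 28.2 kPa/m / 9.8 m/s² = 28200 Pa/m / 9.8 m/s² = 2877.6 kg/m³
= 2.878 g/cm³

2.88 g/cm³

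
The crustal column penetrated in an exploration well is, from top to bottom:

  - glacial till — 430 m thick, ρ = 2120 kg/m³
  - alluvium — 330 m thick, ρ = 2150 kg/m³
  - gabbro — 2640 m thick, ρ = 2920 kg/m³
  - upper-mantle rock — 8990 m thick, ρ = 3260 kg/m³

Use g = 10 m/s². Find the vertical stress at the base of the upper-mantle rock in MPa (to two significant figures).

glacial till: 2120 kg/m³ × 10 m/s² × 430 m = 9.116×10^6 Pa = 9.116 MPa
alluvium: 2150 kg/m³ × 10 m/s² × 330 m = 7.095×10^6 Pa = 7.095 MPa
gabbro: 2920 kg/m³ × 10 m/s² × 2640 m = 7.709×10^7 Pa = 77.09 MPa
upper-mantle rock: 3260 kg/m³ × 10 m/s² × 8990 m = 2.931×10^8 Pa = 293.1 MPa
Total = 9.116 + 7.095 + 77.09 + 293.1 = 386.37 MPa

390 MPa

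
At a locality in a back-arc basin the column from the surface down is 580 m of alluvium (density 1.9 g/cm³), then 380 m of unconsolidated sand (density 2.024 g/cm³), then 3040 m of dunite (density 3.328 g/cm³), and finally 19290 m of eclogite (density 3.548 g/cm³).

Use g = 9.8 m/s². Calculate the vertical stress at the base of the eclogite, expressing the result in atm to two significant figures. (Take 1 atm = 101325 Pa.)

7800 atm

alluvium: 1900 kg/m³ × 9.8 m/s² × 580 m = 1.080×10^7 Pa = 106.6 atm
unconsolidated sand: 2024 kg/m³ × 9.8 m/s² × 380 m = 7.537×10^6 Pa = 74.39 atm
dunite: 3328 kg/m³ × 9.8 m/s² × 3040 m = 9.915×10^7 Pa = 978.5 atm
eclogite: 3548 kg/m³ × 9.8 m/s² × 19290 m = 6.707×10^8 Pa = 6620 atm
Total = 106.6 + 74.39 + 978.5 + 6620 = 7779.0 atm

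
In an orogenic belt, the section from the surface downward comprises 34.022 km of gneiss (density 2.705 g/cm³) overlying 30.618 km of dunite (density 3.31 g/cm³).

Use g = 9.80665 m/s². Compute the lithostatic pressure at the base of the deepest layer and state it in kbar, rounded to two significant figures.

gneiss: 2705 kg/m³ × 9.80665 m/s² × 34022 m = 9.025×10^8 Pa = 9.025 kbar
dunite: 3310 kg/m³ × 9.80665 m/s² × 30618 m = 9.939×10^8 Pa = 9.939 kbar
Total = 9.025 + 9.939 = 18.964 kbar

19 kbar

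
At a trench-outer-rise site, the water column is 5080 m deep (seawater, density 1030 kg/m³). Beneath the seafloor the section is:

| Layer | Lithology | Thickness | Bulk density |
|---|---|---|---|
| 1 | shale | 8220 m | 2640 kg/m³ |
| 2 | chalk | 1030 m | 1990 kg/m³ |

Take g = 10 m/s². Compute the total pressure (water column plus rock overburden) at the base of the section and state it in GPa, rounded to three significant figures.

seawater: 1030 kg/m³ × 10 m/s² × 5080 m = 5.232×10^7 Pa = 0.05232 GPa
shale: 2640 kg/m³ × 10 m/s² × 8220 m = 2.170×10^8 Pa = 0.2170 GPa
chalk: 1990 kg/m³ × 10 m/s² × 1030 m = 2.050×10^7 Pa = 0.02050 GPa
Total = 0.05232 + 0.2170 + 0.02050 = 0.28983 GPa

0.290 GPa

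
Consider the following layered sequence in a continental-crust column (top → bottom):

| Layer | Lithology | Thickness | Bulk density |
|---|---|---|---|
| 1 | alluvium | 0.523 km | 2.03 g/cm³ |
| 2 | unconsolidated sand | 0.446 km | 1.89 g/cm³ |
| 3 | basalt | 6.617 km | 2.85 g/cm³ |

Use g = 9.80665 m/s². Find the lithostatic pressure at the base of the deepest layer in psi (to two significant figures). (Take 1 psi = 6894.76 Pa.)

30000 psi

alluvium: 2030 kg/m³ × 9.80665 m/s² × 523 m = 1.041×10^7 Pa = 1510 psi
unconsolidated sand: 1890 kg/m³ × 9.80665 m/s² × 446 m = 8.266×10^6 Pa = 1199 psi
basalt: 2850 kg/m³ × 9.80665 m/s² × 6617 m = 1.849×10^8 Pa = 26823 psi
Total = 1510 + 1199 + 26823 = 29532 psi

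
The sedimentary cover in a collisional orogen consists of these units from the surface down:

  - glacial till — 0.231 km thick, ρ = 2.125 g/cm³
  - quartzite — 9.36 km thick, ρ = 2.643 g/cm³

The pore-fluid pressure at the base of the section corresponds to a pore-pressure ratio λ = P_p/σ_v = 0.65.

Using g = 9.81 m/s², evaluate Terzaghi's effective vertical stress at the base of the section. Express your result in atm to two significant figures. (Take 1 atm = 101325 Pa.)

850 atm

Overburden (lithostatic) stress σ_v:
glacial till: 2125 kg/m³ × 9.81 m/s² × 231 m = 4.815×10^6 Pa = 4.815 MPa
quartzite: 2643 kg/m³ × 9.81 m/s² × 9360 m = 2.427×10^8 Pa = 242.7 MPa
Total = 4.815 + 242.7 = 247.50 MPa
Pore pressure P_p = λ·σ_v = 0.65 × 247.5 MPa = 160.9 MPa
Effective stress σ' = σ_v − P_p = 247.5 − 160.9 = 86.625 MPa = 854.92 atm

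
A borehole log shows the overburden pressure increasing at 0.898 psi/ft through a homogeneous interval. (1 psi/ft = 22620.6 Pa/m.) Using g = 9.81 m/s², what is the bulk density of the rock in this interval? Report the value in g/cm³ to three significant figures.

2.07 g/cm³

ρ = (dP/dz)/g = 0.898 psi/ft / 9.81 m/s² = 20313 Pa/m / 9.81 m/s² = 2070.7 kg/m³
= 2.071 g/cm³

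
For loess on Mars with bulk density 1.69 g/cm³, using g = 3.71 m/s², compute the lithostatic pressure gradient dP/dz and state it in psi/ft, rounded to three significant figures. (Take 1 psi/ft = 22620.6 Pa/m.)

dP/dz = ρg = 1690 kg/m³ × 3.71 m/s² = 6269.9 Pa/m
= 6269.9 Pa/m × (1 psi/ft / 22621 Pa/m) = 0.27718 psi/ft

0.277 psi/ft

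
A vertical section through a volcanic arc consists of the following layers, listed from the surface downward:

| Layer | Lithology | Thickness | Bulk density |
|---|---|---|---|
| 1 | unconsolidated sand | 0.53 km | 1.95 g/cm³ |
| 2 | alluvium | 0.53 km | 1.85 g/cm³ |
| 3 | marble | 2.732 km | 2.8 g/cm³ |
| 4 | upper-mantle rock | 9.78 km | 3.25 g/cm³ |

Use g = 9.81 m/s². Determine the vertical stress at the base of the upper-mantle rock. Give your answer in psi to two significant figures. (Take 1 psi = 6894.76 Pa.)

unconsolidated sand: 1950 kg/m³ × 9.81 m/s² × 530 m = 1.014×10^7 Pa = 1470 psi
alluvium: 1850 kg/m³ × 9.81 m/s² × 530 m = 9.619×10^6 Pa = 1395 psi
marble: 2800 kg/m³ × 9.81 m/s² × 2732 m = 7.504×10^7 Pa = 10884 psi
upper-mantle rock: 3250 kg/m³ × 9.81 m/s² × 9780 m = 3.118×10^8 Pa = 45224 psi
Total = 1470 + 1395 + 10884 + 45224 = 58974 psi

59000 psi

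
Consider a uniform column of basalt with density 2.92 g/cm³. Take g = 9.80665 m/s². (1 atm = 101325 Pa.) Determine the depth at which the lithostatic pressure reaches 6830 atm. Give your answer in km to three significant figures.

h = P/(ρg) = 6830 atm / (2920 kg/m³ × 9.80665 m/s²) = 6.920×10^8 Pa / 28635 Pa/m = 24168 m
= 24.168 km

24.2 km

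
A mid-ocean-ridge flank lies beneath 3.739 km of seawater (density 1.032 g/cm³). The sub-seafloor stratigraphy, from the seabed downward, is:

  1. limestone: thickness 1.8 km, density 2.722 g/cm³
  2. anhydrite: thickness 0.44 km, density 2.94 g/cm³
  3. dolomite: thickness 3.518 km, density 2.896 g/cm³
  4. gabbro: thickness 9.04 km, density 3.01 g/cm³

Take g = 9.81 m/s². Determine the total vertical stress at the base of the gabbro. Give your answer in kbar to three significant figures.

seawater: 1032 kg/m³ × 9.81 m/s² × 3739 m = 3.785×10^7 Pa = 0.3785 kbar
limestone: 2722 kg/m³ × 9.81 m/s² × 1800 m = 4.807×10^7 Pa = 0.4807 kbar
anhydrite: 2940 kg/m³ × 9.81 m/s² × 440 m = 1.269×10^7 Pa = 0.1269 kbar
dolomite: 2896 kg/m³ × 9.81 m/s² × 3518 m = 9.995×10^7 Pa = 0.9995 kbar
gabbro: 3010 kg/m³ × 9.81 m/s² × 9040 m = 2.669×10^8 Pa = 2.669 kbar
Total = 0.3785 + 0.4807 + 0.1269 + 0.9995 + 2.669 = 4.6549 kbar

4.65 kbar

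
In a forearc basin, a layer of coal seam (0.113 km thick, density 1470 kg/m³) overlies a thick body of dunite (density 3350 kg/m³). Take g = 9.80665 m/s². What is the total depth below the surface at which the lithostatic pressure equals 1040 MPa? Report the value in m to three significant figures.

31700 m

Pressure at base of upper layers: 1470×9.80665×113 = 1.629×10^6 Pa = 1.629 MPa
Remaining pressure to be supplied by dunite: 1.040×10^9 − 1.629×10^6 = 1.038×10^9 Pa
Additional depth in dunite = 1.038×10^9 Pa / (3350 kg/m³ × 9.80665 m/s²) = 31607 m
Total depth = 113 m + 31607 m = 31720 m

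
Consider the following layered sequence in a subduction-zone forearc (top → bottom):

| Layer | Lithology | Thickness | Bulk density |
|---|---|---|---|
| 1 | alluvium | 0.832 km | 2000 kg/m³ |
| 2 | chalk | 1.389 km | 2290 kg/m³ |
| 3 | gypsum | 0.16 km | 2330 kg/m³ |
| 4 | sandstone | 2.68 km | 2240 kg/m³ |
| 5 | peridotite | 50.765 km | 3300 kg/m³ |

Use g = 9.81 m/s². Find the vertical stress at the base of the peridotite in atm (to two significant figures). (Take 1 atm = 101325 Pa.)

alluvium: 2000 kg/m³ × 9.81 m/s² × 832 m = 1.632×10^7 Pa = 161.1 atm
chalk: 2290 kg/m³ × 9.81 m/s² × 1389 m = 3.120×10^7 Pa = 308.0 atm
gypsum: 2330 kg/m³ × 9.81 m/s² × 160 m = 3.657×10^6 Pa = 36.09 atm
sandstone: 2240 kg/m³ × 9.81 m/s² × 2680 m = 5.889×10^7 Pa = 581.2 atm
peridotite: 3300 kg/m³ × 9.81 m/s² × 50765 m = 1.643×10^9 Pa = 16219 atm
Total = 161.1 + 308.0 + 36.09 + 581.2 + 16219 = 17306 atm

17000 atm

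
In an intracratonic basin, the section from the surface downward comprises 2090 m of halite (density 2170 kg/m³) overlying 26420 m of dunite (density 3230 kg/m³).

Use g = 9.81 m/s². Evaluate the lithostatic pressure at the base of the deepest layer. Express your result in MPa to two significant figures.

880 MPa

halite: 2170 kg/m³ × 9.81 m/s² × 2090 m = 4.449×10^7 Pa = 44.49 MPa
dunite: 3230 kg/m³ × 9.81 m/s² × 26420 m = 8.372×10^8 Pa = 837.2 MPa
Total = 44.49 + 837.2 = 881.64 MPa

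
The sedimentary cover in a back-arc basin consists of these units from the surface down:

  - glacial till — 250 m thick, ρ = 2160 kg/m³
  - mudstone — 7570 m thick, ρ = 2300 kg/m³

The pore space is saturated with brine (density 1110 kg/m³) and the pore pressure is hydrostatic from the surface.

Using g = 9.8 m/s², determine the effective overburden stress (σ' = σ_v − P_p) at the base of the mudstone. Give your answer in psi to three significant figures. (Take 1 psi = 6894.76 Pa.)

Overburden (lithostatic) stress σ_v:
glacial till: 2160 kg/m³ × 9.8 m/s² × 250 m = 5.292×10^6 Pa = 5.292 MPa
mudstone: 2300 kg/m³ × 9.8 m/s² × 7570 m = 1.706×10^8 Pa = 170.6 MPa
Total = 5.292 + 170.6 = 175.92 MPa
Pore pressure P_p = 1110 kg/m³ × 9.8 m/s² × 7820 m = 8.507×10^7 Pa = 85.07 MPa
Effective stress σ' = σ_v − P_p = 175.9 − 85.07 = 90.854 MPa = 13177 psi

13200 psi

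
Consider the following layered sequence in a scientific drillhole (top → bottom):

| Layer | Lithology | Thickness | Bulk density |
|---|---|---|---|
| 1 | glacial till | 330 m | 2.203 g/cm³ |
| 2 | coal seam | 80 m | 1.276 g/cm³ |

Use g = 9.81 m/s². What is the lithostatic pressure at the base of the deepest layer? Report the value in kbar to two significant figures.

glacial till: 2203 kg/m³ × 9.81 m/s² × 330 m = 7.132×10^6 Pa = 0.07132 kbar
coal seam: 1276 kg/m³ × 9.81 m/s² × 80 m = 1.001×10^6 Pa = 0.01001 kbar
Total = 0.07132 + 0.01001 = 0.081332 kbar

0.081 kbar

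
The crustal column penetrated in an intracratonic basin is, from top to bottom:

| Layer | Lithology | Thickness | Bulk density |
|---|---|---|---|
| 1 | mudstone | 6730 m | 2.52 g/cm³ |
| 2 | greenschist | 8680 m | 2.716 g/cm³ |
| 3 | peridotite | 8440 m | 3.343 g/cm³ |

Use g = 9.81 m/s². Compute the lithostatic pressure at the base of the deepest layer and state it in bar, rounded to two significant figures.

6700 bar

mudstone: 2520 kg/m³ × 9.81 m/s² × 6730 m = 1.664×10^8 Pa = 1664 bar
greenschist: 2716 kg/m³ × 9.81 m/s² × 8680 m = 2.313×10^8 Pa = 2313 bar
peridotite: 3343 kg/m³ × 9.81 m/s² × 8440 m = 2.768×10^8 Pa = 2768 bar
Total = 1664 + 2313 + 2768 = 6744.3 bar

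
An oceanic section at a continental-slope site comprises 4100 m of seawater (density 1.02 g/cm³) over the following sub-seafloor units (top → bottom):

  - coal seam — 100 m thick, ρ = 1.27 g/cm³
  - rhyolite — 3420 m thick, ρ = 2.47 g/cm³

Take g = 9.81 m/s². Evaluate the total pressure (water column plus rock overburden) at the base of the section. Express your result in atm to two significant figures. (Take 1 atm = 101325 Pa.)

seawater: 1020 kg/m³ × 9.81 m/s² × 4100 m = 4.103×10^7 Pa = 404.9 atm
coal seam: 1270 kg/m³ × 9.81 m/s² × 100 m = 1.246×10^6 Pa = 12.30 atm
rhyolite: 2470 kg/m³ × 9.81 m/s² × 3420 m = 8.287×10^7 Pa = 817.9 atm
Total = 404.9 + 12.30 + 817.9 = 1235.0 atm

1200 atm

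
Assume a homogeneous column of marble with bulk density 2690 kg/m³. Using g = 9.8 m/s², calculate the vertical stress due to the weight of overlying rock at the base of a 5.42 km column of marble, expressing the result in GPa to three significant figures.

0.143 GPa

marble: 2690 kg/m³ × 9.8 m/s² × 5420 m = 1.429×10^8 Pa = 0.1429 GPa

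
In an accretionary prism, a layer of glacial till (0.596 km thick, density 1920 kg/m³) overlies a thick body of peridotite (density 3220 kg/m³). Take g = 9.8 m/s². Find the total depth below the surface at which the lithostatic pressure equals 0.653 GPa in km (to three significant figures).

20.9 km

Pressure at base of upper layers: 1920×9.8×596 = 1.121×10^7 Pa = 0.01121 GPa
Remaining pressure to be supplied by peridotite: 6.530×10^8 − 1.121×10^7 = 6.418×10^8 Pa
Additional depth in peridotite = 6.418×10^8 Pa / (3220 kg/m³ × 9.8 m/s²) = 20338 m
Total depth = 596 m + 20338 m = 20934 m
= 20.934 km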